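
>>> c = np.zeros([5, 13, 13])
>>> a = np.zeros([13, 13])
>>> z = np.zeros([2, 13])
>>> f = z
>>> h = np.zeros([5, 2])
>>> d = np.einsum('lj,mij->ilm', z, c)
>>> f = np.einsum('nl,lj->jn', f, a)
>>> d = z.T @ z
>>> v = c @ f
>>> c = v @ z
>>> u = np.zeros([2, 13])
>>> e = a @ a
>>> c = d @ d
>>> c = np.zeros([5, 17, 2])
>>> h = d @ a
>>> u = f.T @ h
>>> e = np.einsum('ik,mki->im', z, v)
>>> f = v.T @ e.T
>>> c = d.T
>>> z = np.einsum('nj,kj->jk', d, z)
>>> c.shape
(13, 13)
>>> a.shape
(13, 13)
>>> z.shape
(13, 2)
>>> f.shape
(2, 13, 2)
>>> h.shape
(13, 13)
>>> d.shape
(13, 13)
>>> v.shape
(5, 13, 2)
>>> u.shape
(2, 13)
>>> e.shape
(2, 5)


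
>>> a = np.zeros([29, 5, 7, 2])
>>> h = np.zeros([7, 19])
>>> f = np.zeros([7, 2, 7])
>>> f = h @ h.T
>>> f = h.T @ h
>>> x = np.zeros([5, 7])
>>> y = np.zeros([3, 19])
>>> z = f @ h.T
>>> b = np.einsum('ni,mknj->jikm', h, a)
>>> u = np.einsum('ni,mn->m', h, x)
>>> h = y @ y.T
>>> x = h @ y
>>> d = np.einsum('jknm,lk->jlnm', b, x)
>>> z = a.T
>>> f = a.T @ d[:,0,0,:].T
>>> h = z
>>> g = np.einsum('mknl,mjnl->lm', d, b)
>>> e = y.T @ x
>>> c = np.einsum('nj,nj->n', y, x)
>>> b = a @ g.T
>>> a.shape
(29, 5, 7, 2)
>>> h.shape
(2, 7, 5, 29)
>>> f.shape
(2, 7, 5, 2)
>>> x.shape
(3, 19)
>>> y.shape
(3, 19)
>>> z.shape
(2, 7, 5, 29)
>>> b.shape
(29, 5, 7, 29)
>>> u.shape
(5,)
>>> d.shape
(2, 3, 5, 29)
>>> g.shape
(29, 2)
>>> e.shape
(19, 19)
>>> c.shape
(3,)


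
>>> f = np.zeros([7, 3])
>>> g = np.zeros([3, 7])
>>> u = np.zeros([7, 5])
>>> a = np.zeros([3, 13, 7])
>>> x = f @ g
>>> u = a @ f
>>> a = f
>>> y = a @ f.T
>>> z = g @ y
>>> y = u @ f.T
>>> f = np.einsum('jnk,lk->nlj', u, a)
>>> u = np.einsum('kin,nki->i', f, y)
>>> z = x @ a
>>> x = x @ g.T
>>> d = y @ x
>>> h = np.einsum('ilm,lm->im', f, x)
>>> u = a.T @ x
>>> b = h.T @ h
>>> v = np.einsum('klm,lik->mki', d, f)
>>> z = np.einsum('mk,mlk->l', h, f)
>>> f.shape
(13, 7, 3)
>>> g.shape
(3, 7)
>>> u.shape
(3, 3)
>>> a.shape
(7, 3)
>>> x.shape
(7, 3)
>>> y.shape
(3, 13, 7)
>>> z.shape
(7,)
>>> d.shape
(3, 13, 3)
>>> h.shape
(13, 3)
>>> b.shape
(3, 3)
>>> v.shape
(3, 3, 7)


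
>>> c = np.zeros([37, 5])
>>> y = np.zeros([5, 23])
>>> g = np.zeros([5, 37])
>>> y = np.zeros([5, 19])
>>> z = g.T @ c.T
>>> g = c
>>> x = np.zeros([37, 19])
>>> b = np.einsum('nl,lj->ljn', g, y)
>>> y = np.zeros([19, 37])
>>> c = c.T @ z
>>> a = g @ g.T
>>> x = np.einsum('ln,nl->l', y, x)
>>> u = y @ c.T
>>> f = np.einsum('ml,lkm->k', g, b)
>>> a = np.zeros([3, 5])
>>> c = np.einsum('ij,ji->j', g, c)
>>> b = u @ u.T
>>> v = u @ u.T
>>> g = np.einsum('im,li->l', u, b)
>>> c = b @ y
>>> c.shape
(19, 37)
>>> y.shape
(19, 37)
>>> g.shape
(19,)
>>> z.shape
(37, 37)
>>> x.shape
(19,)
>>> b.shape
(19, 19)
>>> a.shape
(3, 5)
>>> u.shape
(19, 5)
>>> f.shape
(19,)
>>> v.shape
(19, 19)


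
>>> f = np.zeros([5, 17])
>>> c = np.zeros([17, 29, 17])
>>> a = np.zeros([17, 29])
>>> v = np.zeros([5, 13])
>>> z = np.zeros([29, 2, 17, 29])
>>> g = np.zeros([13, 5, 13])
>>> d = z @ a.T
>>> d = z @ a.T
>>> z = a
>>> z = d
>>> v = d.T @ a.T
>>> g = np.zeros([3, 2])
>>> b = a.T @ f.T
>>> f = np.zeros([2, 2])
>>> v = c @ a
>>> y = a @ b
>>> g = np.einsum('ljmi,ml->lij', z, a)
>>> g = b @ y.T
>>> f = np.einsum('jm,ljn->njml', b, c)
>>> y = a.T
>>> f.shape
(17, 29, 5, 17)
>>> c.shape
(17, 29, 17)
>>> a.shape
(17, 29)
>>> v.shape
(17, 29, 29)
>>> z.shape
(29, 2, 17, 17)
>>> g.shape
(29, 17)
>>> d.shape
(29, 2, 17, 17)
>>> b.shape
(29, 5)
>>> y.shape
(29, 17)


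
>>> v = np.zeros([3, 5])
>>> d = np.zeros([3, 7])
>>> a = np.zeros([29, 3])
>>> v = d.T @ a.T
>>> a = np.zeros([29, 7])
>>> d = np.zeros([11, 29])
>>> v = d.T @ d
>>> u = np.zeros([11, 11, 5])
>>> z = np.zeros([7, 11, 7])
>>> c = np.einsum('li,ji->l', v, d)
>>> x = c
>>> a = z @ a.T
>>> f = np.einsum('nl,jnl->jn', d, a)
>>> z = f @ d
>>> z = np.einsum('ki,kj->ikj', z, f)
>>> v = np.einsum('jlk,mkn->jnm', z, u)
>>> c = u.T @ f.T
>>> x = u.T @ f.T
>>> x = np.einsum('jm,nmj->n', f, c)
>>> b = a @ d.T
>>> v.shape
(29, 5, 11)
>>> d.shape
(11, 29)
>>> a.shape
(7, 11, 29)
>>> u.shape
(11, 11, 5)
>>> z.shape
(29, 7, 11)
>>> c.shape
(5, 11, 7)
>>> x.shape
(5,)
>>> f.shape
(7, 11)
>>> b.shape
(7, 11, 11)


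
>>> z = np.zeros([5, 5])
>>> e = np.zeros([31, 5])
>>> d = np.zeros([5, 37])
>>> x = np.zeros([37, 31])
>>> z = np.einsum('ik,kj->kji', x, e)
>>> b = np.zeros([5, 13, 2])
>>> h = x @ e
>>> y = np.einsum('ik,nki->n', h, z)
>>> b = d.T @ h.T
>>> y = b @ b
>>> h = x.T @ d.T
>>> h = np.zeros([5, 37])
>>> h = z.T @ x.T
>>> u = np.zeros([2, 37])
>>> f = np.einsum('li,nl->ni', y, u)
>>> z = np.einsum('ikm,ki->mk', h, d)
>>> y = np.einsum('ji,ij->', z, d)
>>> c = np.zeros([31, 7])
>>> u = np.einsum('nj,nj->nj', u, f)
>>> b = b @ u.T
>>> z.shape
(37, 5)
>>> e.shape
(31, 5)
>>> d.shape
(5, 37)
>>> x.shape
(37, 31)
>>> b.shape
(37, 2)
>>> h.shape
(37, 5, 37)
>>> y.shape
()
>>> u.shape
(2, 37)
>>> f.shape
(2, 37)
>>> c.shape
(31, 7)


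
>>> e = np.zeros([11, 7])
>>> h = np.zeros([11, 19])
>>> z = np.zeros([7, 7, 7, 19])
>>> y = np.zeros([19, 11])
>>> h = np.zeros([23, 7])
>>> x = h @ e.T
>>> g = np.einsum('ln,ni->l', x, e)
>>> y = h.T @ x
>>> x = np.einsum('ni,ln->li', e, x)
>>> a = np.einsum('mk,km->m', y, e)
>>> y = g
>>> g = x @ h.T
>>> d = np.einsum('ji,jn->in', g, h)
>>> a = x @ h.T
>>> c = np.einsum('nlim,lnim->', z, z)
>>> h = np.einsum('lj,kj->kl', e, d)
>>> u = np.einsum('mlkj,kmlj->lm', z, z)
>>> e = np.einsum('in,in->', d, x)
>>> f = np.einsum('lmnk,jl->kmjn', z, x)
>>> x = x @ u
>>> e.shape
()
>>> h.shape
(23, 11)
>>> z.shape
(7, 7, 7, 19)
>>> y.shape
(23,)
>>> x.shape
(23, 7)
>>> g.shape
(23, 23)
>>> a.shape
(23, 23)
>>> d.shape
(23, 7)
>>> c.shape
()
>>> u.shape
(7, 7)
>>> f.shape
(19, 7, 23, 7)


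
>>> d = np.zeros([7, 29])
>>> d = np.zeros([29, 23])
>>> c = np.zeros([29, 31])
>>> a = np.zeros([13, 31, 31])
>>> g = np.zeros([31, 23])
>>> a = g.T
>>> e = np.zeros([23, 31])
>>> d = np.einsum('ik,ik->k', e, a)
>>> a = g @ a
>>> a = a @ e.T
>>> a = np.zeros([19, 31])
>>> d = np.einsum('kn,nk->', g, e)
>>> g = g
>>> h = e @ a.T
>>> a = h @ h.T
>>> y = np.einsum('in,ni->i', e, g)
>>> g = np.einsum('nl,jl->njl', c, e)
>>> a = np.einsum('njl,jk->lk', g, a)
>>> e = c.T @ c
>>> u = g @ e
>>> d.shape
()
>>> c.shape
(29, 31)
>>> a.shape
(31, 23)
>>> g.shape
(29, 23, 31)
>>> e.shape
(31, 31)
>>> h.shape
(23, 19)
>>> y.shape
(23,)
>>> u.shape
(29, 23, 31)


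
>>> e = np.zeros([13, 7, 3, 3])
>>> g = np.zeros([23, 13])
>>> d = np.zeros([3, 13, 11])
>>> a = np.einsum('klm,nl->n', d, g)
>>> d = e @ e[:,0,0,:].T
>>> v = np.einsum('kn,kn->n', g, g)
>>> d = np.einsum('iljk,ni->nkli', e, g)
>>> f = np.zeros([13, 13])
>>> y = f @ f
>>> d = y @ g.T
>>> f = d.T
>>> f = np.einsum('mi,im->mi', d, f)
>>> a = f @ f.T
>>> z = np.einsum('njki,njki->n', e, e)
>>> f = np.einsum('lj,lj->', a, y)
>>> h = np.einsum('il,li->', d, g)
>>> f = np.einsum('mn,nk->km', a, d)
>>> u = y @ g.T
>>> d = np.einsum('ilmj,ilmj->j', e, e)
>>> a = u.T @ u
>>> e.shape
(13, 7, 3, 3)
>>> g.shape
(23, 13)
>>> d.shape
(3,)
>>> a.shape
(23, 23)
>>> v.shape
(13,)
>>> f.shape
(23, 13)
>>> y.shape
(13, 13)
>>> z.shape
(13,)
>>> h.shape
()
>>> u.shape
(13, 23)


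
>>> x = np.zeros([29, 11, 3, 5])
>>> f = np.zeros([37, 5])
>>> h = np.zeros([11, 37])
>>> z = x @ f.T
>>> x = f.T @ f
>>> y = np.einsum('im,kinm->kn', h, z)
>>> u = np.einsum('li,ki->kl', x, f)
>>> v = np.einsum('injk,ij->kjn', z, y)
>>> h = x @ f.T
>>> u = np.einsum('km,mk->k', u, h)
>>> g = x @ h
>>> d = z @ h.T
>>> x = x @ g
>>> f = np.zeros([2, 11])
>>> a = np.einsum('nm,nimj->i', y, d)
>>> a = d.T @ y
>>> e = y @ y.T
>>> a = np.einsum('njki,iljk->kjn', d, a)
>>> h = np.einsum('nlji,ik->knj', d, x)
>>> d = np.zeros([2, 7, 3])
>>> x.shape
(5, 37)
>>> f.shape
(2, 11)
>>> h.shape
(37, 29, 3)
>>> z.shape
(29, 11, 3, 37)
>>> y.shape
(29, 3)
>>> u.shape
(37,)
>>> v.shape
(37, 3, 11)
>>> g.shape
(5, 37)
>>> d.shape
(2, 7, 3)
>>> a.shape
(3, 11, 29)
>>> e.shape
(29, 29)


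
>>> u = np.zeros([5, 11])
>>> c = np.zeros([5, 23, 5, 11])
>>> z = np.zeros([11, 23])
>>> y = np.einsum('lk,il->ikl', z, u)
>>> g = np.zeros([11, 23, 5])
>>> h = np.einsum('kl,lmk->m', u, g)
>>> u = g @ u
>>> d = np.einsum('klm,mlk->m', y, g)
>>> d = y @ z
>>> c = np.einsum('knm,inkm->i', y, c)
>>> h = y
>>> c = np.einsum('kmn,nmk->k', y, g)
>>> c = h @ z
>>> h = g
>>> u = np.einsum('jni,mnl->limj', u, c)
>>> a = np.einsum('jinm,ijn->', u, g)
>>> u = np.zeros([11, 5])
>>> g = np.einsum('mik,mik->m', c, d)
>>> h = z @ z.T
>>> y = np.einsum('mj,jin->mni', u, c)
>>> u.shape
(11, 5)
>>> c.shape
(5, 23, 23)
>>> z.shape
(11, 23)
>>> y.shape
(11, 23, 23)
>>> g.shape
(5,)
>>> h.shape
(11, 11)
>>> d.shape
(5, 23, 23)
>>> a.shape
()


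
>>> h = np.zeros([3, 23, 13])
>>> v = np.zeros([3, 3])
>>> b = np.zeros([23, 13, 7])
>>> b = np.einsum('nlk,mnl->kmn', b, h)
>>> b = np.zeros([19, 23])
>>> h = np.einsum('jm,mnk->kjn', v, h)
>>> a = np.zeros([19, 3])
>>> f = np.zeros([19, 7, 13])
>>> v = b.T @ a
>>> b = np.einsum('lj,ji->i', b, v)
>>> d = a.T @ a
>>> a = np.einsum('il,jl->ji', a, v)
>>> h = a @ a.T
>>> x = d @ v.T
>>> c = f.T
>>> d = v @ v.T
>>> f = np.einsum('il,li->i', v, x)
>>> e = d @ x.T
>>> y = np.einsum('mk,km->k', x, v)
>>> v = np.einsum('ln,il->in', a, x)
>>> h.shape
(23, 23)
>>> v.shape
(3, 19)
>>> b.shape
(3,)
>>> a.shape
(23, 19)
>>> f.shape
(23,)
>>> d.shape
(23, 23)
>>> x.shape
(3, 23)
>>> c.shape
(13, 7, 19)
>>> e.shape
(23, 3)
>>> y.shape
(23,)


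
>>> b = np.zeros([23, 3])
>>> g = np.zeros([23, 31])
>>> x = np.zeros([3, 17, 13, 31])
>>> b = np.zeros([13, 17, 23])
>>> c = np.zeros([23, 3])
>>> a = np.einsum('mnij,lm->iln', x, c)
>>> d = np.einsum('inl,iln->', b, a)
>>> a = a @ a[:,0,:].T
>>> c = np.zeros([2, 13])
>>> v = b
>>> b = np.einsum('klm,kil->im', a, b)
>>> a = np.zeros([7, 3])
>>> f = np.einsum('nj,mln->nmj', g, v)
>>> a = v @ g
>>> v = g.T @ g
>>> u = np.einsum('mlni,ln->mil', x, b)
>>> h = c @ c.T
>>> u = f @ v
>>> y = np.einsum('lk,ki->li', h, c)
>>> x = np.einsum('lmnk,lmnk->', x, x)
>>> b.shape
(17, 13)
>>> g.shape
(23, 31)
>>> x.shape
()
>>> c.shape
(2, 13)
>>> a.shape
(13, 17, 31)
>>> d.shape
()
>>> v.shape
(31, 31)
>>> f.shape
(23, 13, 31)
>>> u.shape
(23, 13, 31)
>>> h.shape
(2, 2)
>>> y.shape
(2, 13)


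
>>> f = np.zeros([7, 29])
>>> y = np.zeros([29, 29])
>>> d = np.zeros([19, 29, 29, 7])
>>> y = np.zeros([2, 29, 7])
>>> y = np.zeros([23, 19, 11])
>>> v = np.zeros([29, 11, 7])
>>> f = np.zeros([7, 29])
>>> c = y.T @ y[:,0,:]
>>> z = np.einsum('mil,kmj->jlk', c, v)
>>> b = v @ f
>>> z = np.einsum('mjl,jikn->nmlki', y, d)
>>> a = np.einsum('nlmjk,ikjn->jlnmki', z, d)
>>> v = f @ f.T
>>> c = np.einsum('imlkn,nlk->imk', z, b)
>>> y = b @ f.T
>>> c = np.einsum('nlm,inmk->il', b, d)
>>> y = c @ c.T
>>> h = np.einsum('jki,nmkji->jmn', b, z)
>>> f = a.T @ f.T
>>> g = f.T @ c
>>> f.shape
(19, 29, 11, 7, 23, 7)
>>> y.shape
(19, 19)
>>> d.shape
(19, 29, 29, 7)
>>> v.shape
(7, 7)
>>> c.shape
(19, 11)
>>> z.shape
(7, 23, 11, 29, 29)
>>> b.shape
(29, 11, 29)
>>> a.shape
(29, 23, 7, 11, 29, 19)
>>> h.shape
(29, 23, 7)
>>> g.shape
(7, 23, 7, 11, 29, 11)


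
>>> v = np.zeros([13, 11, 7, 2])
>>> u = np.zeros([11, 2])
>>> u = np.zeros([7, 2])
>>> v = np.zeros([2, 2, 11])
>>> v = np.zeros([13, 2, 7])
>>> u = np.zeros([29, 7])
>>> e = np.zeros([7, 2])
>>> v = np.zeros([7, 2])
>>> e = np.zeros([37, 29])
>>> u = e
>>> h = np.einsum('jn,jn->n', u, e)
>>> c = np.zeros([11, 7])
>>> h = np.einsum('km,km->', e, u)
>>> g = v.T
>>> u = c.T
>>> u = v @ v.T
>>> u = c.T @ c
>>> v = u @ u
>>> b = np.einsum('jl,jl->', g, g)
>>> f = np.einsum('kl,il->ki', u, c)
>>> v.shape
(7, 7)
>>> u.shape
(7, 7)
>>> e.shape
(37, 29)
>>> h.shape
()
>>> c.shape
(11, 7)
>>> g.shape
(2, 7)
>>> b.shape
()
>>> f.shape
(7, 11)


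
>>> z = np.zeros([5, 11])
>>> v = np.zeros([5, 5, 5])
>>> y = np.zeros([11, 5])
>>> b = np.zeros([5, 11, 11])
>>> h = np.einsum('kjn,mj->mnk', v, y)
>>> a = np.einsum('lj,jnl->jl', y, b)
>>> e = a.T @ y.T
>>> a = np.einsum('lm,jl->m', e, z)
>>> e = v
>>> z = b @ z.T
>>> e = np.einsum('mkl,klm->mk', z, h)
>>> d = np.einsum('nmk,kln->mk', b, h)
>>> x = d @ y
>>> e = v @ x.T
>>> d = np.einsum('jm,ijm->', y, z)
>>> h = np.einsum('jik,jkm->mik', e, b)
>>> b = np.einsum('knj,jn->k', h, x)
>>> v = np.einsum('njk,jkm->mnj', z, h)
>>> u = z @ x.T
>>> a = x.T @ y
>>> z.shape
(5, 11, 5)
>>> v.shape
(11, 5, 11)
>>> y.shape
(11, 5)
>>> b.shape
(11,)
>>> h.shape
(11, 5, 11)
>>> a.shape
(5, 5)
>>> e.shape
(5, 5, 11)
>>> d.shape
()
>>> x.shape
(11, 5)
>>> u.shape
(5, 11, 11)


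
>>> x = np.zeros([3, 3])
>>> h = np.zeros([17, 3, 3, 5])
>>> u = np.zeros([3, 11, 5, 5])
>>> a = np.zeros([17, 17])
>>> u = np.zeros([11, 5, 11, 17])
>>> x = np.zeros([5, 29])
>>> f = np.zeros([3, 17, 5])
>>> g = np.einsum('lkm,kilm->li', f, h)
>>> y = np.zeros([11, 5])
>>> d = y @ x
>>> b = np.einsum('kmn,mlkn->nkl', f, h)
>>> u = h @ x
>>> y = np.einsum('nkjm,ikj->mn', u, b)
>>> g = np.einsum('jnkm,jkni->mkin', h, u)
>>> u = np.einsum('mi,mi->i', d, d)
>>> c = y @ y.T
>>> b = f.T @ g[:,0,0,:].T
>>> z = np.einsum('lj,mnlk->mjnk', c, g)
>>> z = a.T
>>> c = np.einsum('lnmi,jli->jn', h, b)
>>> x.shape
(5, 29)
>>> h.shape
(17, 3, 3, 5)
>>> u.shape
(29,)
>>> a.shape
(17, 17)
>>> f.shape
(3, 17, 5)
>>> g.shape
(5, 3, 29, 3)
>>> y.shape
(29, 17)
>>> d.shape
(11, 29)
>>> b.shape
(5, 17, 5)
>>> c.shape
(5, 3)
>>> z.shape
(17, 17)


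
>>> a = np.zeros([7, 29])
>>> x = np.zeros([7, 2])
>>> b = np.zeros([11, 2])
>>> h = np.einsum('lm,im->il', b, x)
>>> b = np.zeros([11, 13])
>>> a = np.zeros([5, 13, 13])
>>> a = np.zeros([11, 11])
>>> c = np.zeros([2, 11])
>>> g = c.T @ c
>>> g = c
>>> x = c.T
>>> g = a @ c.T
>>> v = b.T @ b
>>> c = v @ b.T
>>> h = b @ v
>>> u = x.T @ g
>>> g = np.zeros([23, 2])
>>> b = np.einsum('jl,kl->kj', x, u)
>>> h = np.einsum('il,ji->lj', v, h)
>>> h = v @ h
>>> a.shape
(11, 11)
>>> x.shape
(11, 2)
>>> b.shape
(2, 11)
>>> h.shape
(13, 11)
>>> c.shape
(13, 11)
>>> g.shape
(23, 2)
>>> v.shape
(13, 13)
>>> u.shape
(2, 2)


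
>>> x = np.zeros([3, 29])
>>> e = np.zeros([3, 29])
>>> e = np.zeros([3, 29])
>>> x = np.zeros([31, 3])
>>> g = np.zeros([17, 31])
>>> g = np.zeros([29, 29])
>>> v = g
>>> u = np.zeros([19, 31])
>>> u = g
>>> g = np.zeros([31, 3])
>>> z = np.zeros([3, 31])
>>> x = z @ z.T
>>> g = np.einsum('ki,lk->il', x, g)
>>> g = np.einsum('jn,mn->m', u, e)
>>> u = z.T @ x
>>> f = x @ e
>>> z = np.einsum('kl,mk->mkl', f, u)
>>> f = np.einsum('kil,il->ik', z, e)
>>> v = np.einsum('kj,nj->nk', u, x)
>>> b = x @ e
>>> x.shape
(3, 3)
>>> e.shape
(3, 29)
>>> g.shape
(3,)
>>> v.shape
(3, 31)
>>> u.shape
(31, 3)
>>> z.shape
(31, 3, 29)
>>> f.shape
(3, 31)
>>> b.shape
(3, 29)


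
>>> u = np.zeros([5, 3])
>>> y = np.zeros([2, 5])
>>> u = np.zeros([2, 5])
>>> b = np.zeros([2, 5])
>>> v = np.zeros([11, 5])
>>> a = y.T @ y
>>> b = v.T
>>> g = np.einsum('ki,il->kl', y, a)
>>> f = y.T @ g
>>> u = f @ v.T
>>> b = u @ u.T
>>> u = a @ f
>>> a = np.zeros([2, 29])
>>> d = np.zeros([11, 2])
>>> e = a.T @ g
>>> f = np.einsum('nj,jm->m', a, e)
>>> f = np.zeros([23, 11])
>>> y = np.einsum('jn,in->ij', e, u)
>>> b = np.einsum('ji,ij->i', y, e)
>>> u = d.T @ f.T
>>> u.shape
(2, 23)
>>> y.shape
(5, 29)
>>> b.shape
(29,)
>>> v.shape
(11, 5)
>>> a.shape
(2, 29)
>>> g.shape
(2, 5)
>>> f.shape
(23, 11)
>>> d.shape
(11, 2)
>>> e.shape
(29, 5)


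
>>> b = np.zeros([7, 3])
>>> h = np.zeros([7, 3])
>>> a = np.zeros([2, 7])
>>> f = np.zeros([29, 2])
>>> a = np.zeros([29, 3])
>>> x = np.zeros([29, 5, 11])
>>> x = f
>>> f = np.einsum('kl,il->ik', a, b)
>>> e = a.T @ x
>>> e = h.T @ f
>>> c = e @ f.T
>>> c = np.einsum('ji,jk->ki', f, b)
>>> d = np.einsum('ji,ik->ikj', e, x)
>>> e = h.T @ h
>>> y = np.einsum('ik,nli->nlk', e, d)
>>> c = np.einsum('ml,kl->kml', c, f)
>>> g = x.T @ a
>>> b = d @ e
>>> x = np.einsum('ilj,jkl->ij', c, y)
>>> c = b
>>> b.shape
(29, 2, 3)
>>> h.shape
(7, 3)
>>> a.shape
(29, 3)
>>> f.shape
(7, 29)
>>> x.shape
(7, 29)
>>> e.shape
(3, 3)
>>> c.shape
(29, 2, 3)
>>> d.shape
(29, 2, 3)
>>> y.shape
(29, 2, 3)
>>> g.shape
(2, 3)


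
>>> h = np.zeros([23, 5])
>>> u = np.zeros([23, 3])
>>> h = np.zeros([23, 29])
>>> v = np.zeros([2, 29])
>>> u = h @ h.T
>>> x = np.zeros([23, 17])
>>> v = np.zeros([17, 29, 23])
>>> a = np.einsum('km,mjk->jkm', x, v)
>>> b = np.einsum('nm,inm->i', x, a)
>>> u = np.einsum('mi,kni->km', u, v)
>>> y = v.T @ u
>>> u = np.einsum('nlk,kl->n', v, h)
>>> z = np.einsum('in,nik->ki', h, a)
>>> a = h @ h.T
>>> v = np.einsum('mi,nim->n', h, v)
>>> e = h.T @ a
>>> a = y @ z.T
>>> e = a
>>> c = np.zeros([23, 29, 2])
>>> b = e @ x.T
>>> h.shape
(23, 29)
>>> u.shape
(17,)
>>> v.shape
(17,)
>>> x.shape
(23, 17)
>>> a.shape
(23, 29, 17)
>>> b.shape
(23, 29, 23)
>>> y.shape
(23, 29, 23)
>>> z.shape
(17, 23)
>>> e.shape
(23, 29, 17)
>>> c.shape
(23, 29, 2)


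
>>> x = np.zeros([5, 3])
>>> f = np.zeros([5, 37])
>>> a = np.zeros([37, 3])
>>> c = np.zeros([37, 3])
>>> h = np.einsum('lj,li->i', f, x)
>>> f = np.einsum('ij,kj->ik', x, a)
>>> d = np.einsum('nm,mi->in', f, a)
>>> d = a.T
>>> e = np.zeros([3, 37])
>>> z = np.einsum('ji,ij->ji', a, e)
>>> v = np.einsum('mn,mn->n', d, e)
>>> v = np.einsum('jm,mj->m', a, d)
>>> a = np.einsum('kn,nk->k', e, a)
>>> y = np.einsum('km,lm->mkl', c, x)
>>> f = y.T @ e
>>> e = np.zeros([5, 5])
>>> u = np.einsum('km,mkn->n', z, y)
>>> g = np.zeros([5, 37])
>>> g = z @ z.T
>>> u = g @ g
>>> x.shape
(5, 3)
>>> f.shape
(5, 37, 37)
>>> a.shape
(3,)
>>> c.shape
(37, 3)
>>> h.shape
(3,)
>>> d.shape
(3, 37)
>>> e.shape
(5, 5)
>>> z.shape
(37, 3)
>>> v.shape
(3,)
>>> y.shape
(3, 37, 5)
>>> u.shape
(37, 37)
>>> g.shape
(37, 37)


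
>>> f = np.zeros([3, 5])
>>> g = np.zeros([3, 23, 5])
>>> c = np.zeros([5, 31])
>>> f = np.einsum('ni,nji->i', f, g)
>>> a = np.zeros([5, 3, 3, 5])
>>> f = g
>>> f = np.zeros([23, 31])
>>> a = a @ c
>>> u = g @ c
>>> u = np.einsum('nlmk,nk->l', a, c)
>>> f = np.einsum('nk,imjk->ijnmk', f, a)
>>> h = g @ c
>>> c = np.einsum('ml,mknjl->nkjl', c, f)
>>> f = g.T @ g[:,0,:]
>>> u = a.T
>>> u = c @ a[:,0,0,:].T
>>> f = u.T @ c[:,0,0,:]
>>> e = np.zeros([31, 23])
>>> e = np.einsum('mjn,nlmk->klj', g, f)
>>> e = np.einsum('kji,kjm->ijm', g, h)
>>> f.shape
(5, 3, 3, 31)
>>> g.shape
(3, 23, 5)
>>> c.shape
(23, 3, 3, 31)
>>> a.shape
(5, 3, 3, 31)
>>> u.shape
(23, 3, 3, 5)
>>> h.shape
(3, 23, 31)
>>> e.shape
(5, 23, 31)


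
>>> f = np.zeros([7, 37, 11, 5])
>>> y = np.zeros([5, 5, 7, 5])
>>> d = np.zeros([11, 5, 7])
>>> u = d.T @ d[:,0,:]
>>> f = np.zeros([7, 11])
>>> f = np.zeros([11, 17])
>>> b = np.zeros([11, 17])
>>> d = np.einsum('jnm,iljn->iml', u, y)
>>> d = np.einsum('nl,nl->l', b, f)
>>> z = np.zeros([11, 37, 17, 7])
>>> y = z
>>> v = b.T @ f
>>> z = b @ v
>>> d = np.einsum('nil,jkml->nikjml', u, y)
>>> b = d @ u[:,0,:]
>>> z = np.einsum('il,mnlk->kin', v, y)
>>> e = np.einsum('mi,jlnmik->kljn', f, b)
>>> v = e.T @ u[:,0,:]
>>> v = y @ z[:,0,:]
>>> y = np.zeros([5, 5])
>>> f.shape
(11, 17)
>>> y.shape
(5, 5)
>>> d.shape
(7, 5, 37, 11, 17, 7)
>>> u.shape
(7, 5, 7)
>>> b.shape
(7, 5, 37, 11, 17, 7)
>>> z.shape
(7, 17, 37)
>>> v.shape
(11, 37, 17, 37)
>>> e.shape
(7, 5, 7, 37)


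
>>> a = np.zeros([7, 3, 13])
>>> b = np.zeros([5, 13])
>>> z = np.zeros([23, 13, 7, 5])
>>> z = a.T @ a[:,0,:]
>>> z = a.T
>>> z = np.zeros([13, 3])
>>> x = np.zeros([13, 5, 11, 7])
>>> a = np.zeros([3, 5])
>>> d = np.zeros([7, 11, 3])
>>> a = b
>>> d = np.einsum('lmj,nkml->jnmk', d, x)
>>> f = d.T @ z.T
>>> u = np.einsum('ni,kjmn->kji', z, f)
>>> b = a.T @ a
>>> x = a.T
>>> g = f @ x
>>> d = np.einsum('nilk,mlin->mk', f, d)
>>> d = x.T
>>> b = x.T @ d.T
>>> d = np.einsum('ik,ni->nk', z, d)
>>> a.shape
(5, 13)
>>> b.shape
(5, 5)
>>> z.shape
(13, 3)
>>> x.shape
(13, 5)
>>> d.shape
(5, 3)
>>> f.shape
(5, 11, 13, 13)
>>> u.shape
(5, 11, 3)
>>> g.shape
(5, 11, 13, 5)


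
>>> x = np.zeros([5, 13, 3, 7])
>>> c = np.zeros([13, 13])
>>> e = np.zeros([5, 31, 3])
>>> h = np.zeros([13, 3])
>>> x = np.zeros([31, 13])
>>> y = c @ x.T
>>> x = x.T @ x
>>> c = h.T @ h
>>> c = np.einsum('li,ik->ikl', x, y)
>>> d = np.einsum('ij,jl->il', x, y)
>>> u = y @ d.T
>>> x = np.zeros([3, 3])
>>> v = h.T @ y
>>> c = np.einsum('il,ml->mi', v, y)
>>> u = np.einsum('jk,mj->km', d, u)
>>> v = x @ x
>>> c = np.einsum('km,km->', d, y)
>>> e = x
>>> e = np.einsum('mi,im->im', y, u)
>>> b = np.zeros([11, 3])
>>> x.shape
(3, 3)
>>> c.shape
()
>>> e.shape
(31, 13)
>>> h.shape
(13, 3)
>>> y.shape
(13, 31)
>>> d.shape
(13, 31)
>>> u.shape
(31, 13)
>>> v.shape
(3, 3)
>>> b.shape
(11, 3)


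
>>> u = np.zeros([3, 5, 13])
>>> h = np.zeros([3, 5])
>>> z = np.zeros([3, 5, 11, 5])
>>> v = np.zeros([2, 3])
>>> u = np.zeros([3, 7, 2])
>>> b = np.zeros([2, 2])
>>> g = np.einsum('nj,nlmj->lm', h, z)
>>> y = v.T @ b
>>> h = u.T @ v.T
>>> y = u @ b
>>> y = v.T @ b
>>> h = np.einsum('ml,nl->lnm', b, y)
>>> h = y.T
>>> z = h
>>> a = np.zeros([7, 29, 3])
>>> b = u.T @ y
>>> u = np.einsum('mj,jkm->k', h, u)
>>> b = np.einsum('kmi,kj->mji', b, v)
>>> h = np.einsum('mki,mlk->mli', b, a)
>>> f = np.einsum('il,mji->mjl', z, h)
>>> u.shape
(7,)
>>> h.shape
(7, 29, 2)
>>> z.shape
(2, 3)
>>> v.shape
(2, 3)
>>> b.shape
(7, 3, 2)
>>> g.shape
(5, 11)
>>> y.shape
(3, 2)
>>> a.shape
(7, 29, 3)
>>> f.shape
(7, 29, 3)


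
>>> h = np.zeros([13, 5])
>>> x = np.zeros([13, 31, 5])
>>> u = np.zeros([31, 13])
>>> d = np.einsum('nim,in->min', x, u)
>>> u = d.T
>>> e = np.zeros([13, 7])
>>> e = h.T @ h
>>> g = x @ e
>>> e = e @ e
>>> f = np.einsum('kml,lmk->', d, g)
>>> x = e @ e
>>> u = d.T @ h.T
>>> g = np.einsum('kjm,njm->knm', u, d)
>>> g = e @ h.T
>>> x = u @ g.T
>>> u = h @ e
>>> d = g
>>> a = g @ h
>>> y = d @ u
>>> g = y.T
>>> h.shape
(13, 5)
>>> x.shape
(13, 31, 5)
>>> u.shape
(13, 5)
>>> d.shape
(5, 13)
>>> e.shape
(5, 5)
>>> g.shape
(5, 5)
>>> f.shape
()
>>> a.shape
(5, 5)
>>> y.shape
(5, 5)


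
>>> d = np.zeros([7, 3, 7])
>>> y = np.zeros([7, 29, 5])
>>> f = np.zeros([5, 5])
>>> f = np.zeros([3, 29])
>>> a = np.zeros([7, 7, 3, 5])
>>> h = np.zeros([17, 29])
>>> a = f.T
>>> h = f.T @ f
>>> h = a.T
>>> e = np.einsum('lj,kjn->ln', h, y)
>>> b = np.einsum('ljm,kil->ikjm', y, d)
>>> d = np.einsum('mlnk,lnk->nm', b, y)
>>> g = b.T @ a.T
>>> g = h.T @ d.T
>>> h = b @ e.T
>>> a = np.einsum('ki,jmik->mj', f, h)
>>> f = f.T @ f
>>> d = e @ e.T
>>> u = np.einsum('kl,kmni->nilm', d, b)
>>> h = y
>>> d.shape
(3, 3)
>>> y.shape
(7, 29, 5)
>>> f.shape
(29, 29)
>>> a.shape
(7, 3)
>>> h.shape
(7, 29, 5)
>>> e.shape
(3, 5)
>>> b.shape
(3, 7, 29, 5)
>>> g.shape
(29, 29)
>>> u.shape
(29, 5, 3, 7)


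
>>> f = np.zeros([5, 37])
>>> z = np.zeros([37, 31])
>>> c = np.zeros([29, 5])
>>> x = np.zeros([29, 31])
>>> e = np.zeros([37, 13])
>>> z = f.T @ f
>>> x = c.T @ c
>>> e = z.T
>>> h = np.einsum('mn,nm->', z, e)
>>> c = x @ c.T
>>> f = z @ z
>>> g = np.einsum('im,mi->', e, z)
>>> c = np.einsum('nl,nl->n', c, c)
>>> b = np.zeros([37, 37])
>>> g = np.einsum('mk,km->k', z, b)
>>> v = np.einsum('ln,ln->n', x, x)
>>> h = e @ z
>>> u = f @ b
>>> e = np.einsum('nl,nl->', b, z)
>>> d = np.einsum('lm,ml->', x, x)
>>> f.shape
(37, 37)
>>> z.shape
(37, 37)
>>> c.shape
(5,)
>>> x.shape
(5, 5)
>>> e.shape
()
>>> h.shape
(37, 37)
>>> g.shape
(37,)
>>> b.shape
(37, 37)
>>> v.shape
(5,)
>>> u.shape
(37, 37)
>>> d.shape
()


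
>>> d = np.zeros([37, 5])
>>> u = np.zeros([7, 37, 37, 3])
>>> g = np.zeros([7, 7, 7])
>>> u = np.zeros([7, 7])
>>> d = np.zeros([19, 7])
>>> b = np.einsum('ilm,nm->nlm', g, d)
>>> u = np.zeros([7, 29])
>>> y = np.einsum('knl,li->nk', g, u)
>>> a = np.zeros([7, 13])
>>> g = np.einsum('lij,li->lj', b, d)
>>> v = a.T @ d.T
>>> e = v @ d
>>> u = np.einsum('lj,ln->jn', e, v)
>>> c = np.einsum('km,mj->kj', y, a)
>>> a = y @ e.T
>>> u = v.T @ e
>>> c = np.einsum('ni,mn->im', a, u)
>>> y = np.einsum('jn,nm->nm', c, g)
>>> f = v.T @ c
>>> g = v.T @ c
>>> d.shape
(19, 7)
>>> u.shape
(19, 7)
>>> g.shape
(19, 19)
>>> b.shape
(19, 7, 7)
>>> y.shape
(19, 7)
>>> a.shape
(7, 13)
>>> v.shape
(13, 19)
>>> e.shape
(13, 7)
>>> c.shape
(13, 19)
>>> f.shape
(19, 19)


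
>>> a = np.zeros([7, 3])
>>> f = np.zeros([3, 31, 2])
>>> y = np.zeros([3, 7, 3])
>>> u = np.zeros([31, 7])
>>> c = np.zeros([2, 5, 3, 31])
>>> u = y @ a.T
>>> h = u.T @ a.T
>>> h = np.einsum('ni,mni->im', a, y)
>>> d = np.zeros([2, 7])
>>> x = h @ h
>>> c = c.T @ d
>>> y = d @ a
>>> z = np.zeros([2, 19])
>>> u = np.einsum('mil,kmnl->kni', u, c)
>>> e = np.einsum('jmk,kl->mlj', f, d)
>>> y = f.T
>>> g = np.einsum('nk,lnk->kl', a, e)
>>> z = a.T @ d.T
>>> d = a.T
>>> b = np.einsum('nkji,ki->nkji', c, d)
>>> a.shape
(7, 3)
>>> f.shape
(3, 31, 2)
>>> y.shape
(2, 31, 3)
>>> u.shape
(31, 5, 7)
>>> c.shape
(31, 3, 5, 7)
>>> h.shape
(3, 3)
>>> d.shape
(3, 7)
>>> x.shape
(3, 3)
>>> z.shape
(3, 2)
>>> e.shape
(31, 7, 3)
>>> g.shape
(3, 31)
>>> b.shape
(31, 3, 5, 7)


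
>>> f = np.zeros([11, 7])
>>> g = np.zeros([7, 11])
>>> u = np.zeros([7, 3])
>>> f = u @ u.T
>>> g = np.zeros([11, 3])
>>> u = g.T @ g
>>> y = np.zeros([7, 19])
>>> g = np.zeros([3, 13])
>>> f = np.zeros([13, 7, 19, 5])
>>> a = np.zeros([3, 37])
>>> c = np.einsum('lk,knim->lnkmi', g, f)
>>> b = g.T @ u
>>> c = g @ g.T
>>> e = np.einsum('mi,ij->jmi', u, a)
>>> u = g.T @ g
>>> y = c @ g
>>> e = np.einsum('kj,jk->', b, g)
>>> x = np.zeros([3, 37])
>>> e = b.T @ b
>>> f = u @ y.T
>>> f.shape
(13, 3)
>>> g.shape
(3, 13)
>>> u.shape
(13, 13)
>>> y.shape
(3, 13)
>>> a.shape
(3, 37)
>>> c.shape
(3, 3)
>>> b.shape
(13, 3)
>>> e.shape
(3, 3)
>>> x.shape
(3, 37)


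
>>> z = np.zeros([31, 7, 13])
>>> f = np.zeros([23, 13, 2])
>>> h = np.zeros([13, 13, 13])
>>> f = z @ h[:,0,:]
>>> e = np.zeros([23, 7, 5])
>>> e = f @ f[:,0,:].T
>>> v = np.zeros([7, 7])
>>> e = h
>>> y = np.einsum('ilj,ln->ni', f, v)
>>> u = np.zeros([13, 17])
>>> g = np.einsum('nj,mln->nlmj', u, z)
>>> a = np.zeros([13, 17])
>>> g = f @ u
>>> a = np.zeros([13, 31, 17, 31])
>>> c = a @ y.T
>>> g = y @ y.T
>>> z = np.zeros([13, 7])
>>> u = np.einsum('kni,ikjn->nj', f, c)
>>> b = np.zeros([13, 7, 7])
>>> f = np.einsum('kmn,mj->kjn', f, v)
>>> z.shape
(13, 7)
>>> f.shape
(31, 7, 13)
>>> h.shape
(13, 13, 13)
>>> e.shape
(13, 13, 13)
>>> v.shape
(7, 7)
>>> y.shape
(7, 31)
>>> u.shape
(7, 17)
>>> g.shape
(7, 7)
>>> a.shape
(13, 31, 17, 31)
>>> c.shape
(13, 31, 17, 7)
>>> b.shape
(13, 7, 7)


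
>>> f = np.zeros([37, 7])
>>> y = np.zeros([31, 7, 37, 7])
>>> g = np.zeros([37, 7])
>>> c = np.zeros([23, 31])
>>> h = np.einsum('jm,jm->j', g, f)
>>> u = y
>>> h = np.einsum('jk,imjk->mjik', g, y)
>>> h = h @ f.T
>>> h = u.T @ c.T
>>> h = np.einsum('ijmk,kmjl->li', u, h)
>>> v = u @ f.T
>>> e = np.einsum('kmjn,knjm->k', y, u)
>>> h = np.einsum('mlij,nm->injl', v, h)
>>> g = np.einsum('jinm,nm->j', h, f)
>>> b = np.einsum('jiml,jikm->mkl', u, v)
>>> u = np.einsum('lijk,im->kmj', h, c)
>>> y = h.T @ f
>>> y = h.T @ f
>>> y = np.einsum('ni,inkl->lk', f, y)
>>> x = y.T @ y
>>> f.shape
(37, 7)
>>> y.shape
(7, 23)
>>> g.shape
(37,)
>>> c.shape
(23, 31)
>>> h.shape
(37, 23, 37, 7)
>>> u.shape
(7, 31, 37)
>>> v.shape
(31, 7, 37, 37)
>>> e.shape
(31,)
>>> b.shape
(37, 37, 7)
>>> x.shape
(23, 23)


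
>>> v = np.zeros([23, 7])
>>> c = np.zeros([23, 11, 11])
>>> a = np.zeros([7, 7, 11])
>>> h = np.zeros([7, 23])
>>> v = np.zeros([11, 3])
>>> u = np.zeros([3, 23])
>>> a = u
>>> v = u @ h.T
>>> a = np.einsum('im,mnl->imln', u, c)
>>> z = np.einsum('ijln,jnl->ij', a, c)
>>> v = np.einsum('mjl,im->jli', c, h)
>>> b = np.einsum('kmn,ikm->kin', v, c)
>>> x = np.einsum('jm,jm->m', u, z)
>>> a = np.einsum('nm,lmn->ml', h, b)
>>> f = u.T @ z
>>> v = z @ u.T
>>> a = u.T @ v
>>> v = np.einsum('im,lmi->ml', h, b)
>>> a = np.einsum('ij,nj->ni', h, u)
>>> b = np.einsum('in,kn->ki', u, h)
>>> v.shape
(23, 11)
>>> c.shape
(23, 11, 11)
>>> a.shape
(3, 7)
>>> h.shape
(7, 23)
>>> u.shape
(3, 23)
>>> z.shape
(3, 23)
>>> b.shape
(7, 3)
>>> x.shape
(23,)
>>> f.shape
(23, 23)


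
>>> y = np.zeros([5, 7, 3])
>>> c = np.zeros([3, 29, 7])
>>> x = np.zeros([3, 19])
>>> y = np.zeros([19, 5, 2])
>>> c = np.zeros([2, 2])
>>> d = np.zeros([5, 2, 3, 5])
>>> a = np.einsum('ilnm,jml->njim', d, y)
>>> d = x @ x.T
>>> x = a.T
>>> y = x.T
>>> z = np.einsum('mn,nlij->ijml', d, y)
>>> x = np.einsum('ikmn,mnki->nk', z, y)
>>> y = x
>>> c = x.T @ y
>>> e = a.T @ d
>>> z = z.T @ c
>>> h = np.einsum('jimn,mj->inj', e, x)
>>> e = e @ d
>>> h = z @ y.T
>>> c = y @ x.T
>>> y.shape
(19, 5)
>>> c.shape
(19, 19)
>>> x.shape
(19, 5)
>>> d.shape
(3, 3)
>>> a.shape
(3, 19, 5, 5)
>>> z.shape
(19, 3, 5, 5)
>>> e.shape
(5, 5, 19, 3)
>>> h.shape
(19, 3, 5, 19)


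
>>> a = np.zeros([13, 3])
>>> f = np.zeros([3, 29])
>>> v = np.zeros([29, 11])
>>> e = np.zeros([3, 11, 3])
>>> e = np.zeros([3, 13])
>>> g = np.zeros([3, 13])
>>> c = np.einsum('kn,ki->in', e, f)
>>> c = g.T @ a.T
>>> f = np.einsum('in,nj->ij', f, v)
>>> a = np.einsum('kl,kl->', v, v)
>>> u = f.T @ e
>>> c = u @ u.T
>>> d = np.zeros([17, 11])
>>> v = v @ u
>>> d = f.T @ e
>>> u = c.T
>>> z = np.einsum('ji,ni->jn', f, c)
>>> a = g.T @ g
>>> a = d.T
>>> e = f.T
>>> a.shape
(13, 11)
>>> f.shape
(3, 11)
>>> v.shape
(29, 13)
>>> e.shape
(11, 3)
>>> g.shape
(3, 13)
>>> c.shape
(11, 11)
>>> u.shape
(11, 11)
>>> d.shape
(11, 13)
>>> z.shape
(3, 11)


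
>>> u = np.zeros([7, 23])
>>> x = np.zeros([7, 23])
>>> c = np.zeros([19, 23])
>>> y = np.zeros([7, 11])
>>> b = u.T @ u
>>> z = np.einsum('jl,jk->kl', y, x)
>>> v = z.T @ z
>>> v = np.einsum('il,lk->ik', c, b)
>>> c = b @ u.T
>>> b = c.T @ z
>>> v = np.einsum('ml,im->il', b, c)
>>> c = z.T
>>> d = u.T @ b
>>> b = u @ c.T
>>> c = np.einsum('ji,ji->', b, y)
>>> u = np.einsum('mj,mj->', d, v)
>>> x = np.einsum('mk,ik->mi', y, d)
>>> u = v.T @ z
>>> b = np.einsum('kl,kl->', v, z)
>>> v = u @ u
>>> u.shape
(11, 11)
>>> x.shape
(7, 23)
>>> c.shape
()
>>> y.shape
(7, 11)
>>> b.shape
()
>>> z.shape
(23, 11)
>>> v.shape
(11, 11)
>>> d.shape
(23, 11)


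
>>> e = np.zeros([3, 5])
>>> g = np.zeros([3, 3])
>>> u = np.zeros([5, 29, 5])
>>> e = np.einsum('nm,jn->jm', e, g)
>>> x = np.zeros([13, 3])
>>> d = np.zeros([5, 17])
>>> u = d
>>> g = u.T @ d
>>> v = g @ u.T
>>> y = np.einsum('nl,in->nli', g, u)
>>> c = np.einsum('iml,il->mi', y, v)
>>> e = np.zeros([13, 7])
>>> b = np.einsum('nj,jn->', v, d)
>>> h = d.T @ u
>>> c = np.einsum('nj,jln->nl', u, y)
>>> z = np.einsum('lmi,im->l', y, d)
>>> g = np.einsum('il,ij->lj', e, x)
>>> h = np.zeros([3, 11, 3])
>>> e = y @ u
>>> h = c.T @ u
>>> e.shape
(17, 17, 17)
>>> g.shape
(7, 3)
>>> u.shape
(5, 17)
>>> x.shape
(13, 3)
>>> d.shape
(5, 17)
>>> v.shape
(17, 5)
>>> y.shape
(17, 17, 5)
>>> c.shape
(5, 17)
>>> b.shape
()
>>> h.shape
(17, 17)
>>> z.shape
(17,)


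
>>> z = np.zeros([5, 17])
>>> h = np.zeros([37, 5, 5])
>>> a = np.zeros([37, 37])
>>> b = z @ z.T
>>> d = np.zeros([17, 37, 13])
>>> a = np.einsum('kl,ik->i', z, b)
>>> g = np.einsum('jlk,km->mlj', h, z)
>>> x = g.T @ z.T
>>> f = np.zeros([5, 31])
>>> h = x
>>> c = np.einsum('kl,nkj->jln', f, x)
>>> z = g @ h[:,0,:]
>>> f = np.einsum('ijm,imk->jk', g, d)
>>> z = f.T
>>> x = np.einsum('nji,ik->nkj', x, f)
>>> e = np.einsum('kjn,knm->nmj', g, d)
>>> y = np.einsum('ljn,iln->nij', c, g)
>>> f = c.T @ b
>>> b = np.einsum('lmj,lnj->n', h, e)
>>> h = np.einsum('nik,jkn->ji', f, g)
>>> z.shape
(13, 5)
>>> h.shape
(17, 31)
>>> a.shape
(5,)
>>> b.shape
(13,)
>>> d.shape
(17, 37, 13)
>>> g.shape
(17, 5, 37)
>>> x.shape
(37, 13, 5)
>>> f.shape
(37, 31, 5)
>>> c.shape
(5, 31, 37)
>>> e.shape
(37, 13, 5)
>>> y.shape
(37, 17, 31)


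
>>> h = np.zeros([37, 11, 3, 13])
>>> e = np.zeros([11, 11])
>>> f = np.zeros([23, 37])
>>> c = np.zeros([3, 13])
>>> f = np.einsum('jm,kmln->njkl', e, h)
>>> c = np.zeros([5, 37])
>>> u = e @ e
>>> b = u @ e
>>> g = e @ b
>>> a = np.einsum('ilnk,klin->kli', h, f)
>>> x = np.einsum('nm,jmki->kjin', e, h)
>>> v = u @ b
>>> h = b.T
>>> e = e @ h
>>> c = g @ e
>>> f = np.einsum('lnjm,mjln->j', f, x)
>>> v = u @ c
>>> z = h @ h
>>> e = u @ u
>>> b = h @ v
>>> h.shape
(11, 11)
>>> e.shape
(11, 11)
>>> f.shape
(37,)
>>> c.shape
(11, 11)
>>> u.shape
(11, 11)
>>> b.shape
(11, 11)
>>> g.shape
(11, 11)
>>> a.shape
(13, 11, 37)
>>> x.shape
(3, 37, 13, 11)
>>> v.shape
(11, 11)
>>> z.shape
(11, 11)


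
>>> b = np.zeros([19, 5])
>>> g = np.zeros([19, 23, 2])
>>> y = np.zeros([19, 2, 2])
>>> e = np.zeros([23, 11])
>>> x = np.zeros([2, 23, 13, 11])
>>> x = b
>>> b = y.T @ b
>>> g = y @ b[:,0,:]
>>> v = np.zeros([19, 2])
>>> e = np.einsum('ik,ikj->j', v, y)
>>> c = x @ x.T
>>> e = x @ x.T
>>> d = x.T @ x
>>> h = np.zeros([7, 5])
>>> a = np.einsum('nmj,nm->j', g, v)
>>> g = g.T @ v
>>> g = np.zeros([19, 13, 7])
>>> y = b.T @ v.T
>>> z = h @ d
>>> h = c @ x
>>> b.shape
(2, 2, 5)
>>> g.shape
(19, 13, 7)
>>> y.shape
(5, 2, 19)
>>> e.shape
(19, 19)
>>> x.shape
(19, 5)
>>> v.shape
(19, 2)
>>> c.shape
(19, 19)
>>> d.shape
(5, 5)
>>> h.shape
(19, 5)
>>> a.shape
(5,)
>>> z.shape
(7, 5)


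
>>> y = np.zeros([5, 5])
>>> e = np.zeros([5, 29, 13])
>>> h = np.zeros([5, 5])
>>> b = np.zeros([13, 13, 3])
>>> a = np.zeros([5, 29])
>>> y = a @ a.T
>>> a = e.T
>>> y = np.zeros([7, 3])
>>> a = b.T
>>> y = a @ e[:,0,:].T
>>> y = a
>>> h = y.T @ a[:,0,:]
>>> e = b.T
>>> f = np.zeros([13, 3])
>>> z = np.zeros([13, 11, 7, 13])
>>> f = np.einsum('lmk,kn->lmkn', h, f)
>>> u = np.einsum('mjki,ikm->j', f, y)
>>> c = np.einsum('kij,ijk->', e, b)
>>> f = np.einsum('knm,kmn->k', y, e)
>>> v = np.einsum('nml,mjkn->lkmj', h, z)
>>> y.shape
(3, 13, 13)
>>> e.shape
(3, 13, 13)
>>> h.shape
(13, 13, 13)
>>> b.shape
(13, 13, 3)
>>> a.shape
(3, 13, 13)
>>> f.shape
(3,)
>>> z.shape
(13, 11, 7, 13)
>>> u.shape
(13,)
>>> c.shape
()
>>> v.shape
(13, 7, 13, 11)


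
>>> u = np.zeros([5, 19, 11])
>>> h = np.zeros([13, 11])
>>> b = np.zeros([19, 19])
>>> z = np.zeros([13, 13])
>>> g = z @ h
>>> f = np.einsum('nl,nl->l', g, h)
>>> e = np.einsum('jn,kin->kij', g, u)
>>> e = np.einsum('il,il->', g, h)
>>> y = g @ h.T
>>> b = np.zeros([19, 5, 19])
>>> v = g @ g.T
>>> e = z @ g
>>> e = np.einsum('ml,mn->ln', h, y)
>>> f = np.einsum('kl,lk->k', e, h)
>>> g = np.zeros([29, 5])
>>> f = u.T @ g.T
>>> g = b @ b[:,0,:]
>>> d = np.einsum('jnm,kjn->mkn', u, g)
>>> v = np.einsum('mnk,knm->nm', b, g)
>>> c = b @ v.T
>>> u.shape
(5, 19, 11)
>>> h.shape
(13, 11)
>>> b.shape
(19, 5, 19)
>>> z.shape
(13, 13)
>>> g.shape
(19, 5, 19)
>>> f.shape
(11, 19, 29)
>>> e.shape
(11, 13)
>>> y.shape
(13, 13)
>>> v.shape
(5, 19)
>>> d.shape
(11, 19, 19)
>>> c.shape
(19, 5, 5)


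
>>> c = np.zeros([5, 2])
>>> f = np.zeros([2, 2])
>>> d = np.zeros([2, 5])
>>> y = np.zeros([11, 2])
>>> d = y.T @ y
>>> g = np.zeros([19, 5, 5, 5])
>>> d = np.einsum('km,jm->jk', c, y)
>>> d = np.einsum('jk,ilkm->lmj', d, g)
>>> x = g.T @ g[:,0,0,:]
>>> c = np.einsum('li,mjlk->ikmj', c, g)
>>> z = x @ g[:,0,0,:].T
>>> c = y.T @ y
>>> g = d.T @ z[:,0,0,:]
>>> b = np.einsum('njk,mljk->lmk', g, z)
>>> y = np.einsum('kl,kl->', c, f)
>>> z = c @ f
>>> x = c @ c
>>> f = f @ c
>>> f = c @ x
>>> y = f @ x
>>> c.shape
(2, 2)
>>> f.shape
(2, 2)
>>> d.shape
(5, 5, 11)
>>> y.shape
(2, 2)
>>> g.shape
(11, 5, 19)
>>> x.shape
(2, 2)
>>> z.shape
(2, 2)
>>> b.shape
(5, 5, 19)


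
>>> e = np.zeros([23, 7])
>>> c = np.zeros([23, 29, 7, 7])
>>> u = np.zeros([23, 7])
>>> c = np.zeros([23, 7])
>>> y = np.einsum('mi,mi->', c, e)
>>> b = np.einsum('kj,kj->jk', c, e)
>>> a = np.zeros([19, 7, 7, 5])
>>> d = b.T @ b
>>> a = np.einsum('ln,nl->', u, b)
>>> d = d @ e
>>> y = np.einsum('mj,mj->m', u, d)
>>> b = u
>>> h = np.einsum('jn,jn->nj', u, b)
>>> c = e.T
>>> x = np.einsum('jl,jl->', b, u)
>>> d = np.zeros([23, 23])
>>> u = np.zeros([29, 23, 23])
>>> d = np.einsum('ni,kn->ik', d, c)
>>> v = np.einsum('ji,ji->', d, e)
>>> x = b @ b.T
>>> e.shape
(23, 7)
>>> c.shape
(7, 23)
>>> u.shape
(29, 23, 23)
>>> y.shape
(23,)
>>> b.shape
(23, 7)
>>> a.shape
()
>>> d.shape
(23, 7)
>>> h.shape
(7, 23)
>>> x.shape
(23, 23)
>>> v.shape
()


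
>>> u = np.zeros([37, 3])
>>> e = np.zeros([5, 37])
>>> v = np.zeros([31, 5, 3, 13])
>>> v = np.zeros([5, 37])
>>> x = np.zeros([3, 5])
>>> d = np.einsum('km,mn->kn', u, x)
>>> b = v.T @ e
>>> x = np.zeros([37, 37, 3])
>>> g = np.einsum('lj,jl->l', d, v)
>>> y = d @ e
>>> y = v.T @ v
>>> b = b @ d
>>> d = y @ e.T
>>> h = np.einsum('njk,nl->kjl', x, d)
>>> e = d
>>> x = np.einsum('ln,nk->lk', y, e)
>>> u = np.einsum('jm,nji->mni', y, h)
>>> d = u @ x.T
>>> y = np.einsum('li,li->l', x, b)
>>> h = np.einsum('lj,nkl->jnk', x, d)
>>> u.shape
(37, 3, 5)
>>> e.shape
(37, 5)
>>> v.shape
(5, 37)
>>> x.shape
(37, 5)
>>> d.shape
(37, 3, 37)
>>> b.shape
(37, 5)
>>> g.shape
(37,)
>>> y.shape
(37,)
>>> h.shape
(5, 37, 3)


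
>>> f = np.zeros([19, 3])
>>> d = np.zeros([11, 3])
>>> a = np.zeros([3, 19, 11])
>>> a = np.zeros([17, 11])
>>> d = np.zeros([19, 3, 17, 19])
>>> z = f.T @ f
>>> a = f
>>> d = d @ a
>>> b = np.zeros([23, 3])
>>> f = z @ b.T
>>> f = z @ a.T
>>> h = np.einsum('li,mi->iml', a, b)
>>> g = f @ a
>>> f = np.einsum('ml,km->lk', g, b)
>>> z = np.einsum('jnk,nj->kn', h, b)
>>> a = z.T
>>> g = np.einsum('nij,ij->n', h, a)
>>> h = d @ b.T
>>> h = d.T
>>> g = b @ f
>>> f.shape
(3, 23)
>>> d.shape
(19, 3, 17, 3)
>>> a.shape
(23, 19)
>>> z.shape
(19, 23)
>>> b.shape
(23, 3)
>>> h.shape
(3, 17, 3, 19)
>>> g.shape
(23, 23)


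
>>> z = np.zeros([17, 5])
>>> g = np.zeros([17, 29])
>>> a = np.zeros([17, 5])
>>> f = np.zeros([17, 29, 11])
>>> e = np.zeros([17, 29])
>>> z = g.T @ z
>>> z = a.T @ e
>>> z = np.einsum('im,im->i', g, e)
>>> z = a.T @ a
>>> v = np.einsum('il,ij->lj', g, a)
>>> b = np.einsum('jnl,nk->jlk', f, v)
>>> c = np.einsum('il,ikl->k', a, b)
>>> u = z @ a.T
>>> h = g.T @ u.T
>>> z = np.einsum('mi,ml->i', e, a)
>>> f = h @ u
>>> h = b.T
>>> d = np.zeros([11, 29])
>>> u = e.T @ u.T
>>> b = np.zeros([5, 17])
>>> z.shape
(29,)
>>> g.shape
(17, 29)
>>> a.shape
(17, 5)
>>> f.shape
(29, 17)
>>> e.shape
(17, 29)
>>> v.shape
(29, 5)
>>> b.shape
(5, 17)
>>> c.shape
(11,)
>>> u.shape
(29, 5)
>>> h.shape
(5, 11, 17)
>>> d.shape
(11, 29)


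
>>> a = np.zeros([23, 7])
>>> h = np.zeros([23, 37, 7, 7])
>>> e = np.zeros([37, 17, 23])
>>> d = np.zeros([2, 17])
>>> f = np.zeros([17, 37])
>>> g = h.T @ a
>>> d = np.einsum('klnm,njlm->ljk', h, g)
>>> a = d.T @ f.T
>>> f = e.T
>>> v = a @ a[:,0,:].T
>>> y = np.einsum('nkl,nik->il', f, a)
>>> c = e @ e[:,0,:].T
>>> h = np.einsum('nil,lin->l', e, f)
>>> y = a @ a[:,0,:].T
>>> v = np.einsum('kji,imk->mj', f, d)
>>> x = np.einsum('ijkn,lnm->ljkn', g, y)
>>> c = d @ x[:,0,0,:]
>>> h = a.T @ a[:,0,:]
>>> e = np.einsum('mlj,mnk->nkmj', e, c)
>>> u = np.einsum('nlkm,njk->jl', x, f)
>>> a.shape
(23, 7, 17)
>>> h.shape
(17, 7, 17)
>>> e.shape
(7, 7, 37, 23)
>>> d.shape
(37, 7, 23)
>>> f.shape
(23, 17, 37)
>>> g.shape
(7, 7, 37, 7)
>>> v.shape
(7, 17)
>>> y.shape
(23, 7, 23)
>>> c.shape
(37, 7, 7)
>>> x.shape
(23, 7, 37, 7)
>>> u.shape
(17, 7)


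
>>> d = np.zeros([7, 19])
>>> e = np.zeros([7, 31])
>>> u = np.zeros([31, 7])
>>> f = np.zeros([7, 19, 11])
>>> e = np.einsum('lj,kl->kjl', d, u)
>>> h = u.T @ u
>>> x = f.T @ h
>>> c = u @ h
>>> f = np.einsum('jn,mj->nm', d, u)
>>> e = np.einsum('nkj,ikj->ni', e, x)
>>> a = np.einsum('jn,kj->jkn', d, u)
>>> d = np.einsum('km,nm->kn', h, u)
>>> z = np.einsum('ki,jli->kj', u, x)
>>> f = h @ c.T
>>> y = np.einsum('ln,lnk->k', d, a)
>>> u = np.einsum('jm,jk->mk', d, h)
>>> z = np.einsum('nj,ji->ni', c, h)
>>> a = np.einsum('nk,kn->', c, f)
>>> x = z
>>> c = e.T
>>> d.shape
(7, 31)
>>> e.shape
(31, 11)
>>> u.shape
(31, 7)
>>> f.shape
(7, 31)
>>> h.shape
(7, 7)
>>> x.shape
(31, 7)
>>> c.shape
(11, 31)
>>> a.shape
()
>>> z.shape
(31, 7)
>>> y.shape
(19,)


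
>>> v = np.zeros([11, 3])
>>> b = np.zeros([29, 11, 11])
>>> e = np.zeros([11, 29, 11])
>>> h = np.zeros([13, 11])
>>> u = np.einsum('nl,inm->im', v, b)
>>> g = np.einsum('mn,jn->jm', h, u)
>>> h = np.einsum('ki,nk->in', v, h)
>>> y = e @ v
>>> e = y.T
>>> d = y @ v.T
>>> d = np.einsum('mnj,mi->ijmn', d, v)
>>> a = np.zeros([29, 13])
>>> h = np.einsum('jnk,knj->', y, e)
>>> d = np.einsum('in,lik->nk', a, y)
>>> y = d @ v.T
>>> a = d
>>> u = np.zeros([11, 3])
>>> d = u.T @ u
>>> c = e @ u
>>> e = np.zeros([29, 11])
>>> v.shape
(11, 3)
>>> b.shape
(29, 11, 11)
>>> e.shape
(29, 11)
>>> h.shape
()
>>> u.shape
(11, 3)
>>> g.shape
(29, 13)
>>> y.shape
(13, 11)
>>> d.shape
(3, 3)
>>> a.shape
(13, 3)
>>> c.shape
(3, 29, 3)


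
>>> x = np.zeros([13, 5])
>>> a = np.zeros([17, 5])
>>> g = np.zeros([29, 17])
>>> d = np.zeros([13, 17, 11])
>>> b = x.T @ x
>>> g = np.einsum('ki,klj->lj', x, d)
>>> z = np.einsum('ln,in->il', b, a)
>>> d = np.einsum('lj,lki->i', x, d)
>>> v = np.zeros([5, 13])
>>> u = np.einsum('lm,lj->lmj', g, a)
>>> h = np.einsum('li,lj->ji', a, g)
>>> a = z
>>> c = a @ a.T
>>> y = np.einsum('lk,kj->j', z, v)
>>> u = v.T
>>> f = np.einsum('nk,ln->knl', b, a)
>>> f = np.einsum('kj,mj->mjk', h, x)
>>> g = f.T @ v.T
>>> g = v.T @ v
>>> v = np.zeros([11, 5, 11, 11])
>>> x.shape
(13, 5)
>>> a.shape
(17, 5)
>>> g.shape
(13, 13)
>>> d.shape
(11,)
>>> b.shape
(5, 5)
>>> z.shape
(17, 5)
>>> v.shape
(11, 5, 11, 11)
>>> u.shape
(13, 5)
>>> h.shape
(11, 5)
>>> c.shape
(17, 17)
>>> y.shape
(13,)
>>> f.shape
(13, 5, 11)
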